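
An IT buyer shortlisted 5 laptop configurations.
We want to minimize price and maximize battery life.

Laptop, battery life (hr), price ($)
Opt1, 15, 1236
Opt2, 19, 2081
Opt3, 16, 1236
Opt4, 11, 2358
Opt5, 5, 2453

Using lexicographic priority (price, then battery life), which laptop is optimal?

Opt3

First minimize price: best is 1236, kept {Opt1, Opt3}.
Then maximize battery life: best is 16, kept {Opt3}.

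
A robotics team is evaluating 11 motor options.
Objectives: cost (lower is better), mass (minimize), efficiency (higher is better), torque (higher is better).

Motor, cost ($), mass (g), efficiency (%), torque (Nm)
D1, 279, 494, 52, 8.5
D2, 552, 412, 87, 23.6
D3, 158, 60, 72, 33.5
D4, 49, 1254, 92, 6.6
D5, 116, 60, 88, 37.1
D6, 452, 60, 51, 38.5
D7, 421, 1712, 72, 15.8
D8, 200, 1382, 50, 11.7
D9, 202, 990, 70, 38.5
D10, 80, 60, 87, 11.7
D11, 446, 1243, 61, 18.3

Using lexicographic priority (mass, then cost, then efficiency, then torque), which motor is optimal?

D10

First minimize mass: best is 60, kept {D3, D5, D6, D10}.
Then minimize cost: best is 80, kept {D10}.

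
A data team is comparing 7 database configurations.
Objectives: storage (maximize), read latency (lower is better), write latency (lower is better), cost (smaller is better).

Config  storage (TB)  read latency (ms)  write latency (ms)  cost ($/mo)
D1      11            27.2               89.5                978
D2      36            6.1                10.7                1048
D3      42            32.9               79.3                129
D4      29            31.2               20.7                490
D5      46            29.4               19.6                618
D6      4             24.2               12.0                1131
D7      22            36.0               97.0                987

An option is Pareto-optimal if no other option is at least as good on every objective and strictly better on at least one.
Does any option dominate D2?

D1: worse on storage (11 vs 36).
D3: worse on read latency (32.9 vs 6.1).
D4: worse on storage (29 vs 36).
D5: worse on read latency (29.4 vs 6.1).
D6: worse on storage (4 vs 36).
D7: worse on storage (22 vs 36).
No option is at least as good as D2 on every objective and strictly better on one.

No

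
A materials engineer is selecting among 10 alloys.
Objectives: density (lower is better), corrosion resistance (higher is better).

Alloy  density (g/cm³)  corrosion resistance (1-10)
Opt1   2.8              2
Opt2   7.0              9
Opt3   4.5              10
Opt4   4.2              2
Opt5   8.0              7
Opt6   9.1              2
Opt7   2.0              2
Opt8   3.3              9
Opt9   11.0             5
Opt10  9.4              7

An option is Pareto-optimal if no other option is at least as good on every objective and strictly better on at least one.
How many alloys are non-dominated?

Opt1: dominated by Opt7 (density 2.0≤2.8, corrosion resistance 2≥2).
Opt2: dominated by Opt3 (density 4.5≤7.0, corrosion resistance 10≥9).
Opt3: not dominated (best corrosion resistance).
Opt4: dominated by Opt1 (density 2.8≤4.2, corrosion resistance 2≥2).
Opt5: dominated by Opt2 (density 7.0≤8.0, corrosion resistance 9≥7).
Opt6: dominated by Opt1 (density 2.8≤9.1, corrosion resistance 2≥2).
Opt7: not dominated (best density).
Opt8: not dominated.
Opt9: dominated by Opt2 (density 7.0≤11.0, corrosion resistance 9≥5).
Opt10: dominated by Opt2 (density 7.0≤9.4, corrosion resistance 9≥7).
Pareto-optimal: Opt3, Opt7, Opt8 → 3.

3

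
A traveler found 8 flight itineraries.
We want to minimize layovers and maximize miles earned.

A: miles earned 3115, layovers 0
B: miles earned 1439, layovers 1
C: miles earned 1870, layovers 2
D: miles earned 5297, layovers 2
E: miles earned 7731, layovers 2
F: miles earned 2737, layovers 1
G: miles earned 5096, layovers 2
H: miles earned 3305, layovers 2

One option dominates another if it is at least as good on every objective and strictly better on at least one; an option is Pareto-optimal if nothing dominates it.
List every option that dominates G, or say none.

D: miles earned 5297≥5096, layovers 2≤2 — dominates G.
E: miles earned 7731≥5096, layovers 2≤2 — dominates G.
Others (A, B, C, F, H) are each worse than G on at least one objective.

D, E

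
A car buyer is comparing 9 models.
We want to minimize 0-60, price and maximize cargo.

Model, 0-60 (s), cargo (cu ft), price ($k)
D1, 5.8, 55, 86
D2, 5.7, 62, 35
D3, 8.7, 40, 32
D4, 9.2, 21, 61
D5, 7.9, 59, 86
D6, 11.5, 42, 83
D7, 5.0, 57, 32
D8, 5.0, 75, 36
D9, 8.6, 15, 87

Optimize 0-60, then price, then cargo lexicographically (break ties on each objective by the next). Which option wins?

D7

First minimize 0-60: best is 5.0, kept {D7, D8}.
Then minimize price: best is 32, kept {D7}.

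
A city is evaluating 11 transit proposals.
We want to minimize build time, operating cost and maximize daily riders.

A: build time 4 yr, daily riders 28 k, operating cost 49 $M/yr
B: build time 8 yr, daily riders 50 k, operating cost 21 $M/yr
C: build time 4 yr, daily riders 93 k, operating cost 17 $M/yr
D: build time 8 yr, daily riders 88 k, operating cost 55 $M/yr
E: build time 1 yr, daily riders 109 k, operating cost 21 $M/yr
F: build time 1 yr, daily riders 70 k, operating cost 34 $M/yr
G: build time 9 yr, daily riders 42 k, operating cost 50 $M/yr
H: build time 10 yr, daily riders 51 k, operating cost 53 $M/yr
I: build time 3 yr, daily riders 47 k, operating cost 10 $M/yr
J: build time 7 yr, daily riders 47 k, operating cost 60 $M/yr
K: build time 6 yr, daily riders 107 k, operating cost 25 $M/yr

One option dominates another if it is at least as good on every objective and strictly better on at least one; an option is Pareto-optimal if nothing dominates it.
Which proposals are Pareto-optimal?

A: dominated by C (build time 4≤4, daily riders 93≥28, operating cost 17≤49).
B: dominated by C (build time 4≤8, daily riders 93≥50, operating cost 17≤21).
C: not dominated.
D: dominated by C (build time 4≤8, daily riders 93≥88, operating cost 17≤55).
E: not dominated (best daily riders).
F: dominated by E (build time 1≤1, daily riders 109≥70, operating cost 21≤34).
G: dominated by B (build time 8≤9, daily riders 50≥42, operating cost 21≤50).
H: dominated by C (build time 4≤10, daily riders 93≥51, operating cost 17≤53).
I: not dominated (best operating cost).
J: dominated by C (build time 4≤7, daily riders 93≥47, operating cost 17≤60).
K: dominated by E (build time 1≤6, daily riders 109≥107, operating cost 21≤25).

C, E, I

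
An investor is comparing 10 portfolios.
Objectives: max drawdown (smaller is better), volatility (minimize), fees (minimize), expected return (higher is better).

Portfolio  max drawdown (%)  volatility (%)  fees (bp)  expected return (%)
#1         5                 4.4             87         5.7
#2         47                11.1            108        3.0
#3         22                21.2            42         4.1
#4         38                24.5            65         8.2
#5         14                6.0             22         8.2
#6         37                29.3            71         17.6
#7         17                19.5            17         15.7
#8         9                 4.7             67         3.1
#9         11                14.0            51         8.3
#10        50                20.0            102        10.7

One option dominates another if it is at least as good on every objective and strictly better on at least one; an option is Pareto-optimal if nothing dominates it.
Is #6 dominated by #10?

#10 vs #6: #10 is worse on max drawdown (50 vs 37), so it does not dominate #6.

No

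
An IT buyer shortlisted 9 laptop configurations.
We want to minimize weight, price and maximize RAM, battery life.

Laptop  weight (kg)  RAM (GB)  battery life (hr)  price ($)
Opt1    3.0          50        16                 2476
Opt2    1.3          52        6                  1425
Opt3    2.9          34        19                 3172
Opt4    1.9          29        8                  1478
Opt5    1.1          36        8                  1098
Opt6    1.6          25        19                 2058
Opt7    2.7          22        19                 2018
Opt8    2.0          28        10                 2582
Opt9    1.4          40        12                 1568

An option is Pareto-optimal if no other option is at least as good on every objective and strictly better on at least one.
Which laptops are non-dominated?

Opt1, Opt2, Opt3, Opt5, Opt6, Opt7, Opt9

Opt1: not dominated.
Opt2: not dominated (best RAM).
Opt3: not dominated.
Opt4: dominated by Opt5 (weight 1.1≤1.9, RAM 36≥29, battery life 8≥8, price 1098≤1478).
Opt5: not dominated (best weight).
Opt6: not dominated.
Opt7: not dominated.
Opt8: dominated by Opt9 (weight 1.4≤2.0, RAM 40≥28, battery life 12≥10, price 1568≤2582).
Opt9: not dominated.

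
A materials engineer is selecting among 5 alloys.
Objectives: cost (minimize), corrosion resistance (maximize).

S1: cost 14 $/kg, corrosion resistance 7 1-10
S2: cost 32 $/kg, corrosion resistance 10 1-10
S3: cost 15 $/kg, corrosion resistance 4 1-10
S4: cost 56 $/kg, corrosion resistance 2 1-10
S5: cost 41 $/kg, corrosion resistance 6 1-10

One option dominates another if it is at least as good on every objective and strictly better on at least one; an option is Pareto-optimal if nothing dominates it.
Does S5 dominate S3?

No

S5 vs S3: S5 is worse on cost (41 vs 15), so it does not dominate S3.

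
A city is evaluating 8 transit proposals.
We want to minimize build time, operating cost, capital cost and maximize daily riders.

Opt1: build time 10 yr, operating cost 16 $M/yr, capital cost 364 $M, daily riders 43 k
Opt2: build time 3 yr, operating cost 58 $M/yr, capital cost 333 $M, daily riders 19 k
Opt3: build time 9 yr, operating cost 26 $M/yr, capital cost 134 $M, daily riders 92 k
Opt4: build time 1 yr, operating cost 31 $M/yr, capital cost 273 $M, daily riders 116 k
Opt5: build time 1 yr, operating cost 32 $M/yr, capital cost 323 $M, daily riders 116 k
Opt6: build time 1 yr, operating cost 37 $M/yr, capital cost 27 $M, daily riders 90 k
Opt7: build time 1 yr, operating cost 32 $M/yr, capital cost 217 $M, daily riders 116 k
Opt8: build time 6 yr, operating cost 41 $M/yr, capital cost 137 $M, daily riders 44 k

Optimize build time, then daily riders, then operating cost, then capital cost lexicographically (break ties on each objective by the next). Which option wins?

Opt4

First minimize build time: best is 1, kept {Opt4, Opt5, Opt6, Opt7}.
Then maximize daily riders: best is 116, kept {Opt4, Opt5, Opt7}.
Then minimize operating cost: best is 31, kept {Opt4}.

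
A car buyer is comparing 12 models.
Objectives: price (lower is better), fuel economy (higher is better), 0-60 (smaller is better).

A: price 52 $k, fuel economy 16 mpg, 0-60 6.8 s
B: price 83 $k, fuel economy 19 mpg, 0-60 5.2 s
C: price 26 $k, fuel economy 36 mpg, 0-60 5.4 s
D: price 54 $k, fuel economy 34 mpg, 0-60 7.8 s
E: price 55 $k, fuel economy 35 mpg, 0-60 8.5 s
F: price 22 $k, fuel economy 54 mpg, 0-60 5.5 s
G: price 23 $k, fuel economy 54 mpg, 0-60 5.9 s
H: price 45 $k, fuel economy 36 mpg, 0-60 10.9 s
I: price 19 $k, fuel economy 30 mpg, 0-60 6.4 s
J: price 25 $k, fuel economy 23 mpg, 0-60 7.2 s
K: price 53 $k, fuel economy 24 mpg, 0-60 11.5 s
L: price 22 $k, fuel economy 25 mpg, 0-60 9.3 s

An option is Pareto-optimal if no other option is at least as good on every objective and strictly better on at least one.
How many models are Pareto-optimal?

A: dominated by C (price 26≤52, fuel economy 36≥16, 0-60 5.4≤6.8).
B: not dominated (best 0-60).
C: not dominated.
D: dominated by C (price 26≤54, fuel economy 36≥34, 0-60 5.4≤7.8).
E: dominated by C (price 26≤55, fuel economy 36≥35, 0-60 5.4≤8.5).
F: not dominated.
G: dominated by F (price 22≤23, fuel economy 54≥54, 0-60 5.5≤5.9).
H: dominated by C (price 26≤45, fuel economy 36≥36, 0-60 5.4≤10.9).
I: not dominated (best price).
J: dominated by F (price 22≤25, fuel economy 54≥23, 0-60 5.5≤7.2).
K: dominated by C (price 26≤53, fuel economy 36≥24, 0-60 5.4≤11.5).
L: dominated by F (price 22≤22, fuel economy 54≥25, 0-60 5.5≤9.3).
Pareto-optimal: B, C, F, I → 4.

4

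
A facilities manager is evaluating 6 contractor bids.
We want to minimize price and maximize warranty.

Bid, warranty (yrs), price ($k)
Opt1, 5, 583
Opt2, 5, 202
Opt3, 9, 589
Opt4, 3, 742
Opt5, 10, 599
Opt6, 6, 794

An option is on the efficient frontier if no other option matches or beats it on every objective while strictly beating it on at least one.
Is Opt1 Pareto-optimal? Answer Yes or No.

No

Opt2 vs Opt1: warranty 5≥5, price 202≤583 — Opt2 is at least as good on every objective and strictly better on at least one, so Opt2 dominates Opt1.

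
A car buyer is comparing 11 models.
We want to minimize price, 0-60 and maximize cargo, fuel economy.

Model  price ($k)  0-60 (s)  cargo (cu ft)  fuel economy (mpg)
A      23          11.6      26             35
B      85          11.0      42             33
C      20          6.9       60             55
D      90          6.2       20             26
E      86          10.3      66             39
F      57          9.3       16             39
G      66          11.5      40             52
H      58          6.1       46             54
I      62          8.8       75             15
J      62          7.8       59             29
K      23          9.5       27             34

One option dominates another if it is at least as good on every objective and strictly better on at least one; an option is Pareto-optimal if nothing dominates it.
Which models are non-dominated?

C, E, H, I

A: dominated by C (price 20≤23, 0-60 6.9≤11.6, cargo 60≥26, fuel economy 55≥35).
B: dominated by C (price 20≤85, 0-60 6.9≤11.0, cargo 60≥42, fuel economy 55≥33).
C: not dominated (best price).
D: dominated by H (price 58≤90, 0-60 6.1≤6.2, cargo 46≥20, fuel economy 54≥26).
E: not dominated.
F: dominated by C (price 20≤57, 0-60 6.9≤9.3, cargo 60≥16, fuel economy 55≥39).
G: dominated by C (price 20≤66, 0-60 6.9≤11.5, cargo 60≥40, fuel economy 55≥52).
H: not dominated (best 0-60).
I: not dominated (best cargo).
J: dominated by C (price 20≤62, 0-60 6.9≤7.8, cargo 60≥59, fuel economy 55≥29).
K: dominated by C (price 20≤23, 0-60 6.9≤9.5, cargo 60≥27, fuel economy 55≥34).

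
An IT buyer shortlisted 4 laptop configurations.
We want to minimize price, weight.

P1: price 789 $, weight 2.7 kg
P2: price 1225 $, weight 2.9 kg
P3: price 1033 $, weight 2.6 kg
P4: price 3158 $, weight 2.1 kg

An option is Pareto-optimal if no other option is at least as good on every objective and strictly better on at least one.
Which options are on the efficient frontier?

P1: not dominated (best price).
P2: dominated by P1 (price 789≤1225, weight 2.7≤2.9).
P3: not dominated.
P4: not dominated (best weight).

P1, P3, P4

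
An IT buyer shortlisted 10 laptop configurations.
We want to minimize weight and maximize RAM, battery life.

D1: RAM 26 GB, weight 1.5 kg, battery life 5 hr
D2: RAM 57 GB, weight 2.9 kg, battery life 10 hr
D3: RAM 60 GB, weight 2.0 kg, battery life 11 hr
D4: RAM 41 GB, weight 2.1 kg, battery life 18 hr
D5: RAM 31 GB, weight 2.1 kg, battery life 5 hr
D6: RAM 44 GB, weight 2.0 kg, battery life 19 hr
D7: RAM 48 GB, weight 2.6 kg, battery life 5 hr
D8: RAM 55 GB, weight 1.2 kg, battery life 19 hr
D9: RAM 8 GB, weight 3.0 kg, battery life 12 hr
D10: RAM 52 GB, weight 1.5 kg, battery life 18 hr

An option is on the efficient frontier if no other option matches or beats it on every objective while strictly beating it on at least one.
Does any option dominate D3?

D1: worse on RAM (26 vs 60).
D2: worse on RAM (57 vs 60).
D4: worse on RAM (41 vs 60).
D5: worse on RAM (31 vs 60).
D6: worse on RAM (44 vs 60).
D7: worse on RAM (48 vs 60).
D8: worse on RAM (55 vs 60).
D9: worse on RAM (8 vs 60).
D10: worse on RAM (52 vs 60).
No option is at least as good as D3 on every objective and strictly better on one.

No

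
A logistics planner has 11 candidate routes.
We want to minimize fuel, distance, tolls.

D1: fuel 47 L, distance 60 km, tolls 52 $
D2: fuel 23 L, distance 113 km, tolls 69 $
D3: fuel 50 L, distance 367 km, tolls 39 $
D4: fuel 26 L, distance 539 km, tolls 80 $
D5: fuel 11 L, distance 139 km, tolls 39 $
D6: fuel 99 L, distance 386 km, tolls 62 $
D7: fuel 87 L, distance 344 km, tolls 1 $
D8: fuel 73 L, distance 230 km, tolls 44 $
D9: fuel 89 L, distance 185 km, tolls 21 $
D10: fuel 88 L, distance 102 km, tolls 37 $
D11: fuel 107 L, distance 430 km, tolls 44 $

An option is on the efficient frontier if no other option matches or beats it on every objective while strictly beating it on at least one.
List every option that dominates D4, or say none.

D2: fuel 23≤26, distance 113≤539, tolls 69≤80 — dominates D4.
D5: fuel 11≤26, distance 139≤539, tolls 39≤80 — dominates D4.
Others (D1, D3, D6, D7, D8, D9, D10, D11) are each worse than D4 on at least one objective.

D2, D5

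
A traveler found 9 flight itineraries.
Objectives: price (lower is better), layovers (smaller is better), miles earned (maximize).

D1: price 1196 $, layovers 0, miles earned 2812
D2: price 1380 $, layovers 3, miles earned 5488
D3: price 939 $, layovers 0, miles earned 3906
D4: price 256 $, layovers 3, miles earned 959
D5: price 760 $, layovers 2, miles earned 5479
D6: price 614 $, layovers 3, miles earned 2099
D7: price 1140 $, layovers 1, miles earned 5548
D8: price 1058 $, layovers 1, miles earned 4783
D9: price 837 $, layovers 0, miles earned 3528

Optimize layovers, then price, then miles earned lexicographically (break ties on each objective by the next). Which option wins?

D9

First minimize layovers: best is 0, kept {D1, D3, D9}.
Then minimize price: best is 837, kept {D9}.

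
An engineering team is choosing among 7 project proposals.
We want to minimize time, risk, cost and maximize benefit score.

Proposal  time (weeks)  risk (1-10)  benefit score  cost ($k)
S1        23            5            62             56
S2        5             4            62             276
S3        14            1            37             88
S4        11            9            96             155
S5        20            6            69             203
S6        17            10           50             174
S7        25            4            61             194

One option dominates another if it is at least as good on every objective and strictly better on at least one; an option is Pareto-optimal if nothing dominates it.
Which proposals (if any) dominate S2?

S1: worse on time (23 vs 5).
S3: worse on time (14 vs 5).
S4: worse on time (11 vs 5).
S5: worse on time (20 vs 5).
S6: worse on time (17 vs 5).
S7: worse on time (25 vs 5).
No option dominates S2.

none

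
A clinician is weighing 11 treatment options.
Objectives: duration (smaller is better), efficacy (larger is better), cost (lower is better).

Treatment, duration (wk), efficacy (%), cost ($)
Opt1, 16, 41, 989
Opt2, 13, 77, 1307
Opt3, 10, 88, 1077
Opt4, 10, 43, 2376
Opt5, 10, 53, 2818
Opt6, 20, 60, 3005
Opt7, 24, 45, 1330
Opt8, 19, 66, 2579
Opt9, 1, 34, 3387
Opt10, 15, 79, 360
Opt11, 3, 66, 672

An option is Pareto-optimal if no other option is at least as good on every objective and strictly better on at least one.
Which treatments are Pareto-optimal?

Opt3, Opt9, Opt10, Opt11

Opt1: dominated by Opt10 (duration 15≤16, efficacy 79≥41, cost 360≤989).
Opt2: dominated by Opt3 (duration 10≤13, efficacy 88≥77, cost 1077≤1307).
Opt3: not dominated (best efficacy).
Opt4: dominated by Opt3 (duration 10≤10, efficacy 88≥43, cost 1077≤2376).
Opt5: dominated by Opt3 (duration 10≤10, efficacy 88≥53, cost 1077≤2818).
Opt6: dominated by Opt2 (duration 13≤20, efficacy 77≥60, cost 1307≤3005).
Opt7: dominated by Opt2 (duration 13≤24, efficacy 77≥45, cost 1307≤1330).
Opt8: dominated by Opt2 (duration 13≤19, efficacy 77≥66, cost 1307≤2579).
Opt9: not dominated (best duration).
Opt10: not dominated (best cost).
Opt11: not dominated.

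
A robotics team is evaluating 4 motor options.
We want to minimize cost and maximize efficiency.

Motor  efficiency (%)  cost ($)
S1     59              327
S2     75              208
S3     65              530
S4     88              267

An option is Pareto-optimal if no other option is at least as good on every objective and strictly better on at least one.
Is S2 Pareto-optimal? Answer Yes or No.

Yes

S1: worse on efficiency (59 vs 75).
S3: worse on efficiency (65 vs 75).
S4: worse on cost (267 vs 208).
No option is at least as good as S2 on every objective and strictly better on one.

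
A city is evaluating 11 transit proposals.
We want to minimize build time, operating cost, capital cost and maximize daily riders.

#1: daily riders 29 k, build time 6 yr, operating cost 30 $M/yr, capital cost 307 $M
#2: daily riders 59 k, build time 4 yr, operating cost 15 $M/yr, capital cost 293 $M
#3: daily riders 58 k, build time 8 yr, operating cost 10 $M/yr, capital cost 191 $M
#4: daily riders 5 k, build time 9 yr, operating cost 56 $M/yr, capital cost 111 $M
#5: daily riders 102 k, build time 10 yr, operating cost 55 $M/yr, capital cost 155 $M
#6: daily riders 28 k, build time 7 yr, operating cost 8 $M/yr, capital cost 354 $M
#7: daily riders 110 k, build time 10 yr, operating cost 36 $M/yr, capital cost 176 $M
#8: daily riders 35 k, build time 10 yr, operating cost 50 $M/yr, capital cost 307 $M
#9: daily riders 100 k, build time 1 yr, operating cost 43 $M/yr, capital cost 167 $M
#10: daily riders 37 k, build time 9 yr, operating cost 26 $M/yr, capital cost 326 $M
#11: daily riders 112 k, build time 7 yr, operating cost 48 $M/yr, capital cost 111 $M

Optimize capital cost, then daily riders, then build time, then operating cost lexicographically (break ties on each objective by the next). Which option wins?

#11

First minimize capital cost: best is 111, kept {#4, #11}.
Then maximize daily riders: best is 112, kept {#11}.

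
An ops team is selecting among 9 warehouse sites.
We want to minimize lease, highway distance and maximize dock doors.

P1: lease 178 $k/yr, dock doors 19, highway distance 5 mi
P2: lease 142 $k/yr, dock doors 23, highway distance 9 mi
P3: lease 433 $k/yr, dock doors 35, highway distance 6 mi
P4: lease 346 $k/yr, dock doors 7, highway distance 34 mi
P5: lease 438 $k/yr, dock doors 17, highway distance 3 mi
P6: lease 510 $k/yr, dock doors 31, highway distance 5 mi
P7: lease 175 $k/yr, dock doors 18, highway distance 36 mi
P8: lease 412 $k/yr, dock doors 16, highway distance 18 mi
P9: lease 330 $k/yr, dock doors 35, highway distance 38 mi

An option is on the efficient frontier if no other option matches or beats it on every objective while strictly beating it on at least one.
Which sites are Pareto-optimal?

P1, P2, P3, P5, P6, P9

P1: not dominated.
P2: not dominated (best lease).
P3: not dominated.
P4: dominated by P1 (lease 178≤346, dock doors 19≥7, highway distance 5≤34).
P5: not dominated (best highway distance).
P6: not dominated.
P7: dominated by P2 (lease 142≤175, dock doors 23≥18, highway distance 9≤36).
P8: dominated by P1 (lease 178≤412, dock doors 19≥16, highway distance 5≤18).
P9: not dominated.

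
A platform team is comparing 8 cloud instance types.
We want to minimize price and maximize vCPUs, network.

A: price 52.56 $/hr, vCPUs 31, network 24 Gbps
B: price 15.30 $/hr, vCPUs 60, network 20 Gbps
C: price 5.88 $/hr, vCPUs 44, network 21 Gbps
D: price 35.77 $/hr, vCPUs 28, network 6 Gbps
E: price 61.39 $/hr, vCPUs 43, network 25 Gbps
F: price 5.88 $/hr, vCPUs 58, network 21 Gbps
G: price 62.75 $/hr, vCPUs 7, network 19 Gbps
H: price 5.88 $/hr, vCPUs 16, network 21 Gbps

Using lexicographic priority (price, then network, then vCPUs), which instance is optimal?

F

First minimize price: best is 5.88, kept {C, F, H}.
Then maximize network: best is 21, kept {C, F, H}.
Then maximize vCPUs: best is 58, kept {F}.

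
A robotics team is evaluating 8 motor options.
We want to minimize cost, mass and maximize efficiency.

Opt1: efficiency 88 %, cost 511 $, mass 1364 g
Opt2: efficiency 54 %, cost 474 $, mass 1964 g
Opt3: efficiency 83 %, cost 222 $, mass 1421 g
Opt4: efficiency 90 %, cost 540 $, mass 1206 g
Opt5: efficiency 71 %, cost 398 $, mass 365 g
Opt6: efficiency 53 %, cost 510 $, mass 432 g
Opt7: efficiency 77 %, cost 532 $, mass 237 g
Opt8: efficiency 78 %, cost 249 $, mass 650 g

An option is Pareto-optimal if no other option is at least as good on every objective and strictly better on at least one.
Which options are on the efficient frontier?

Opt1: not dominated.
Opt2: dominated by Opt3 (efficiency 83≥54, cost 222≤474, mass 1421≤1964).
Opt3: not dominated (best cost).
Opt4: not dominated (best efficiency).
Opt5: not dominated.
Opt6: dominated by Opt5 (efficiency 71≥53, cost 398≤510, mass 365≤432).
Opt7: not dominated (best mass).
Opt8: not dominated.

Opt1, Opt3, Opt4, Opt5, Opt7, Opt8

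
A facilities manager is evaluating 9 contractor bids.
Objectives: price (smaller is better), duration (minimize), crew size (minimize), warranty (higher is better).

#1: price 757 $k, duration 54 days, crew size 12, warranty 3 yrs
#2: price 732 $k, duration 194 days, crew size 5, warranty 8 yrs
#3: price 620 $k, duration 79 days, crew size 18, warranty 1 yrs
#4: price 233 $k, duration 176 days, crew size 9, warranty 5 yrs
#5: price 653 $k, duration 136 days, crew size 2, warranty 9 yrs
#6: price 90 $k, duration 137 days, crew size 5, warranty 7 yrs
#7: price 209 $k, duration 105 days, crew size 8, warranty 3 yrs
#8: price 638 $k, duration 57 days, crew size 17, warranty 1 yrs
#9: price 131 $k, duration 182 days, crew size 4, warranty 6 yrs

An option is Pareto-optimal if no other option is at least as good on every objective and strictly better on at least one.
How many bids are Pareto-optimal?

7

#1: not dominated (best duration).
#2: dominated by #5 (price 653≤732, duration 136≤194, crew size 2≤5, warranty 9≥8).
#3: not dominated.
#4: dominated by #6 (price 90≤233, duration 137≤176, crew size 5≤9, warranty 7≥5).
#5: not dominated (best crew size).
#6: not dominated (best price).
#7: not dominated.
#8: not dominated.
#9: not dominated.
Pareto-optimal: #1, #3, #5, #6, #7, #8, #9 → 7.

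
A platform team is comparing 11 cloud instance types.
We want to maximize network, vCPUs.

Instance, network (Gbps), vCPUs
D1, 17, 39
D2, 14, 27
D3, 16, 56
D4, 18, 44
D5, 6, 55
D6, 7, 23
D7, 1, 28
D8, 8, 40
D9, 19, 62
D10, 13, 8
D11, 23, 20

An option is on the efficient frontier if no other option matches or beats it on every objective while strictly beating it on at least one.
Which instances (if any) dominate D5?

D3: network 16≥6, vCPUs 56≥55 — dominates D5.
D9: network 19≥6, vCPUs 62≥55 — dominates D5.
Others (D1, D2, D4, D6, D7, D8, D10, D11) are each worse than D5 on at least one objective.

D3, D9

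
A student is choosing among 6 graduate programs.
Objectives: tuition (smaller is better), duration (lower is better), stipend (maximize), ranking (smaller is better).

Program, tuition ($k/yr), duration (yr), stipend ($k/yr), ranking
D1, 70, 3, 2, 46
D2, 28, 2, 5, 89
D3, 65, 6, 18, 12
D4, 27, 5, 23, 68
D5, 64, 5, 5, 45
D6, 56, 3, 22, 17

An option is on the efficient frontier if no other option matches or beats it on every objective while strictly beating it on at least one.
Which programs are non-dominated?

D2, D3, D4, D6

D1: dominated by D6 (tuition 56≤70, duration 3≤3, stipend 22≥2, ranking 17≤46).
D2: not dominated (best duration).
D3: not dominated (best ranking).
D4: not dominated (best tuition).
D5: dominated by D6 (tuition 56≤64, duration 3≤5, stipend 22≥5, ranking 17≤45).
D6: not dominated.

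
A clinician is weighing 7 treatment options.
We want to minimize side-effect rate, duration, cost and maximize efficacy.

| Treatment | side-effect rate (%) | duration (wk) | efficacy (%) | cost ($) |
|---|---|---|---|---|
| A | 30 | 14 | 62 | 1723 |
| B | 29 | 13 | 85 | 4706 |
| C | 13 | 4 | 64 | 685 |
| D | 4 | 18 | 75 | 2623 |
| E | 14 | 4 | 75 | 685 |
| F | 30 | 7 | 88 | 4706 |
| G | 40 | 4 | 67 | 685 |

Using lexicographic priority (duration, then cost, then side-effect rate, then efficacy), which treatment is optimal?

C

First minimize duration: best is 4, kept {C, E, G}.
Then minimize cost: best is 685, kept {C, E, G}.
Then minimize side-effect rate: best is 13, kept {C}.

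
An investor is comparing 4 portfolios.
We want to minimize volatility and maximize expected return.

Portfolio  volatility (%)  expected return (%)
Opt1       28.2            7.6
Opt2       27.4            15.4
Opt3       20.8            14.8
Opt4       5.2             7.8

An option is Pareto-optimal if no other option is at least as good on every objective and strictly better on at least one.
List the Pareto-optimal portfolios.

Opt2, Opt3, Opt4

Opt1: dominated by Opt2 (volatility 27.4≤28.2, expected return 15.4≥7.6).
Opt2: not dominated (best expected return).
Opt3: not dominated.
Opt4: not dominated (best volatility).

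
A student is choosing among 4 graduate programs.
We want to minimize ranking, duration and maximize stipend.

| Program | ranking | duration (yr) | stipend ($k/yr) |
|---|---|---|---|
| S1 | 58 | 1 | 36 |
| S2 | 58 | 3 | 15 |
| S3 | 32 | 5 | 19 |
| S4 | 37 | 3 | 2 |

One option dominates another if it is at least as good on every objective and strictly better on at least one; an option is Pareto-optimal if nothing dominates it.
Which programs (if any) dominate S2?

S1

S1: ranking 58≤58, duration 1≤3, stipend 36≥15 — dominates S2.
Others (S3, S4) are each worse than S2 on at least one objective.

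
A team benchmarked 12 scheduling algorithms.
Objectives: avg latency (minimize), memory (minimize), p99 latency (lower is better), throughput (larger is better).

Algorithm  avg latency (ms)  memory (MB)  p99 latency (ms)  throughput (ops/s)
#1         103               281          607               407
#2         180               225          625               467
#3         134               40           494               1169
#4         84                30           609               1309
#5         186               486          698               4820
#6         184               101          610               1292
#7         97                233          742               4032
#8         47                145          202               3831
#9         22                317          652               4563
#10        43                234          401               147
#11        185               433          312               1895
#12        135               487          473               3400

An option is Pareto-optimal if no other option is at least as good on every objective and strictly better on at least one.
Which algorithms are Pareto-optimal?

#1: dominated by #8 (avg latency 47≤103, memory 145≤281, p99 latency 202≤607, throughput 3831≥407).
#2: dominated by #3 (avg latency 134≤180, memory 40≤225, p99 latency 494≤625, throughput 1169≥467).
#3: not dominated.
#4: not dominated (best memory).
#5: not dominated (best throughput).
#6: dominated by #4 (avg latency 84≤184, memory 30≤101, p99 latency 609≤610, throughput 1309≥1292).
#7: not dominated.
#8: not dominated (best p99 latency).
#9: not dominated (best avg latency).
#10: not dominated.
#11: dominated by #8 (avg latency 47≤185, memory 145≤433, p99 latency 202≤312, throughput 3831≥1895).
#12: dominated by #8 (avg latency 47≤135, memory 145≤487, p99 latency 202≤473, throughput 3831≥3400).

#3, #4, #5, #7, #8, #9, #10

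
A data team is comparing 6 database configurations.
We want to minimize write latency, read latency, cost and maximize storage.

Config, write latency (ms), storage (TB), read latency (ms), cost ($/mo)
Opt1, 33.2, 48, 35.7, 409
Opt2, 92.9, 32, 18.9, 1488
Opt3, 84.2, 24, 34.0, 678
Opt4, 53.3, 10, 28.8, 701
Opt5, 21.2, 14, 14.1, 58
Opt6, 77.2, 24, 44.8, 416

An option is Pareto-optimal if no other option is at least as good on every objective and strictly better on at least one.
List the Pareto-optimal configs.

Opt1: not dominated (best storage).
Opt2: not dominated.
Opt3: not dominated.
Opt4: dominated by Opt5 (write latency 21.2≤53.3, storage 14≥10, read latency 14.1≤28.8, cost 58≤701).
Opt5: not dominated (best write latency).
Opt6: dominated by Opt1 (write latency 33.2≤77.2, storage 48≥24, read latency 35.7≤44.8, cost 409≤416).

Opt1, Opt2, Opt3, Opt5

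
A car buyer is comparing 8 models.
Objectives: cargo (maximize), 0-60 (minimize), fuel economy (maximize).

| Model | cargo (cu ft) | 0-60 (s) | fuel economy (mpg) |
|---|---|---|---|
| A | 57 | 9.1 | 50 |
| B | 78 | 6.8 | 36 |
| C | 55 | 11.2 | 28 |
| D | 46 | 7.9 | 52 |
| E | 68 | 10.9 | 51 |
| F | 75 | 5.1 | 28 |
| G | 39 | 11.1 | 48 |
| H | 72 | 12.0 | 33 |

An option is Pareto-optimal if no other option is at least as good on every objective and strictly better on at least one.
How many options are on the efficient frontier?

5

A: not dominated.
B: not dominated (best cargo).
C: dominated by A (cargo 57≥55, 0-60 9.1≤11.2, fuel economy 50≥28).
D: not dominated (best fuel economy).
E: not dominated.
F: not dominated (best 0-60).
G: dominated by A (cargo 57≥39, 0-60 9.1≤11.1, fuel economy 50≥48).
H: dominated by B (cargo 78≥72, 0-60 6.8≤12.0, fuel economy 36≥33).
Pareto-optimal: A, B, D, E, F → 5.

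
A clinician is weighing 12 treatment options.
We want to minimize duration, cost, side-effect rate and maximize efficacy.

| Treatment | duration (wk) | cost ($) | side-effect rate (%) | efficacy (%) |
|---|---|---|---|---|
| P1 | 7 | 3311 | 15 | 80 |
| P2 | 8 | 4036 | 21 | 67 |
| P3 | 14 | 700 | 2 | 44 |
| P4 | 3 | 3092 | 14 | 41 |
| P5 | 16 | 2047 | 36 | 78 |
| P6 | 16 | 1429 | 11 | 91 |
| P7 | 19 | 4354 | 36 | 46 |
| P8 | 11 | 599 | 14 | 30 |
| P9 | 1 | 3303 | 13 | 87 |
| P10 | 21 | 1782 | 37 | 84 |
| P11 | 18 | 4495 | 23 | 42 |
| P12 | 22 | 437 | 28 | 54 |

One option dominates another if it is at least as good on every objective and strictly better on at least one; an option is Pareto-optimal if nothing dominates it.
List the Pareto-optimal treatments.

P1: dominated by P9 (duration 1≤7, cost 3303≤3311, side-effect rate 13≤15, efficacy 87≥80).
P2: dominated by P1 (duration 7≤8, cost 3311≤4036, side-effect rate 15≤21, efficacy 80≥67).
P3: not dominated (best side-effect rate).
P4: not dominated.
P5: dominated by P6 (duration 16≤16, cost 1429≤2047, side-effect rate 11≤36, efficacy 91≥78).
P6: not dominated (best efficacy).
P7: dominated by P1 (duration 7≤19, cost 3311≤4354, side-effect rate 15≤36, efficacy 80≥46).
P8: not dominated.
P9: not dominated (best duration).
P10: dominated by P6 (duration 16≤21, cost 1429≤1782, side-effect rate 11≤37, efficacy 91≥84).
P11: dominated by P1 (duration 7≤18, cost 3311≤4495, side-effect rate 15≤23, efficacy 80≥42).
P12: not dominated (best cost).

P3, P4, P6, P8, P9, P12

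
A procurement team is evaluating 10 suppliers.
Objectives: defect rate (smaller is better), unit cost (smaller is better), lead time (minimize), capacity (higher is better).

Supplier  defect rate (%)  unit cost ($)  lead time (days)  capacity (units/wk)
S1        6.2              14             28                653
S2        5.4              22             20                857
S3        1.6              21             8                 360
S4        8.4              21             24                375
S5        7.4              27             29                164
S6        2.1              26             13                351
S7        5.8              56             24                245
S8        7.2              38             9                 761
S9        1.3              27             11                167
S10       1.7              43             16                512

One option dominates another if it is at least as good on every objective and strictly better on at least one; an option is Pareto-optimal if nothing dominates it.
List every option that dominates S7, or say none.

S2, S3, S6, S10

S2: defect rate 5.4≤5.8, unit cost 22≤56, lead time 20≤24, capacity 857≥245 — dominates S7.
S3: defect rate 1.6≤5.8, unit cost 21≤56, lead time 8≤24, capacity 360≥245 — dominates S7.
S6: defect rate 2.1≤5.8, unit cost 26≤56, lead time 13≤24, capacity 351≥245 — dominates S7.
S10: defect rate 1.7≤5.8, unit cost 43≤56, lead time 16≤24, capacity 512≥245 — dominates S7.
Others (S1, S4, S5, S8, S9) are each worse than S7 on at least one objective.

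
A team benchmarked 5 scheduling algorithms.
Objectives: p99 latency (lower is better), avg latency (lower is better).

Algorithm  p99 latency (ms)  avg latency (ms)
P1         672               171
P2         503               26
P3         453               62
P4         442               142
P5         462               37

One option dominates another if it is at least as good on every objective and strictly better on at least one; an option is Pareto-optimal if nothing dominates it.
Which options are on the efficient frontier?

P1: dominated by P2 (p99 latency 503≤672, avg latency 26≤171).
P2: not dominated (best avg latency).
P3: not dominated.
P4: not dominated (best p99 latency).
P5: not dominated.

P2, P3, P4, P5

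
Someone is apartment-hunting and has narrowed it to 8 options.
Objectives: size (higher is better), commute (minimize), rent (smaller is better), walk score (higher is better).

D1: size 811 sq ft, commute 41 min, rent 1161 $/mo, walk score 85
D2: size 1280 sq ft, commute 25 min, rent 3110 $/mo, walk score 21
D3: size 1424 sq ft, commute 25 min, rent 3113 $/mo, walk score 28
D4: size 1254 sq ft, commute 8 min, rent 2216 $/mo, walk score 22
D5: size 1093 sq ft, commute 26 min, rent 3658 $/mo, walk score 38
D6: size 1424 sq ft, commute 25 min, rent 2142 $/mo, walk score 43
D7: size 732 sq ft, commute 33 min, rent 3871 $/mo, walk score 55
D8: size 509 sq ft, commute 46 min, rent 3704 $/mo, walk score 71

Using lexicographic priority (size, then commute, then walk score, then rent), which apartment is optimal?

D6

First maximize size: best is 1424, kept {D3, D6}.
Then minimize commute: best is 25, kept {D3, D6}.
Then maximize walk score: best is 43, kept {D6}.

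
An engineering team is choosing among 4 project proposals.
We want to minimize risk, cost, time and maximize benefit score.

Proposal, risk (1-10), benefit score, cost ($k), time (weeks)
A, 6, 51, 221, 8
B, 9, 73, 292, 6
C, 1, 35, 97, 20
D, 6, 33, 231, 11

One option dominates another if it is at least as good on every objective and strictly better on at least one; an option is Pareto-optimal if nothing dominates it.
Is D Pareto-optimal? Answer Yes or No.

A vs D: risk 6≤6, benefit score 51≥33, cost 221≤231, time 8≤11 — A is at least as good on every objective and strictly better on at least one, so A dominates D.

No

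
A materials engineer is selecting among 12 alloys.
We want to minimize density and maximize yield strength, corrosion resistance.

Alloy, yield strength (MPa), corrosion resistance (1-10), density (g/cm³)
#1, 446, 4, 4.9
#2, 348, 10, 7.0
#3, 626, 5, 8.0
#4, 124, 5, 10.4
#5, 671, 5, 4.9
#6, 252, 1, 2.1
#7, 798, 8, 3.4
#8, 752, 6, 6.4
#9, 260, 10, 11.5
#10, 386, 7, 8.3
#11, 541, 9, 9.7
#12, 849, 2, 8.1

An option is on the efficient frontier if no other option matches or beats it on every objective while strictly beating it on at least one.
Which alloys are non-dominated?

#1: dominated by #5 (yield strength 671≥446, corrosion resistance 5≥4, density 4.9≤4.9).
#2: not dominated.
#3: dominated by #5 (yield strength 671≥626, corrosion resistance 5≥5, density 4.9≤8.0).
#4: dominated by #2 (yield strength 348≥124, corrosion resistance 10≥5, density 7.0≤10.4).
#5: dominated by #7 (yield strength 798≥671, corrosion resistance 8≥5, density 3.4≤4.9).
#6: not dominated (best density).
#7: not dominated.
#8: dominated by #7 (yield strength 798≥752, corrosion resistance 8≥6, density 3.4≤6.4).
#9: dominated by #2 (yield strength 348≥260, corrosion resistance 10≥10, density 7.0≤11.5).
#10: dominated by #7 (yield strength 798≥386, corrosion resistance 8≥7, density 3.4≤8.3).
#11: not dominated.
#12: not dominated (best yield strength).

#2, #6, #7, #11, #12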